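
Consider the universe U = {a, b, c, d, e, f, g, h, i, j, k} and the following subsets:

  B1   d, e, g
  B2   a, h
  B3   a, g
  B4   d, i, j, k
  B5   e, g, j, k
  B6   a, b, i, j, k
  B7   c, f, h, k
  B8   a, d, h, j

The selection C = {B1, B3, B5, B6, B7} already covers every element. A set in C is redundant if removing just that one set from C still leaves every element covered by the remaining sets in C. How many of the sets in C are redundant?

2

Drop B1: d uncovered — not redundant.
Drop B3: the rest still cover every element — redundant.
Drop B5: the rest still cover every element — redundant.
Drop B6: b, i uncovered — not redundant.
Drop B7: c, f, h uncovered — not redundant.
2 redundant: B3, B5.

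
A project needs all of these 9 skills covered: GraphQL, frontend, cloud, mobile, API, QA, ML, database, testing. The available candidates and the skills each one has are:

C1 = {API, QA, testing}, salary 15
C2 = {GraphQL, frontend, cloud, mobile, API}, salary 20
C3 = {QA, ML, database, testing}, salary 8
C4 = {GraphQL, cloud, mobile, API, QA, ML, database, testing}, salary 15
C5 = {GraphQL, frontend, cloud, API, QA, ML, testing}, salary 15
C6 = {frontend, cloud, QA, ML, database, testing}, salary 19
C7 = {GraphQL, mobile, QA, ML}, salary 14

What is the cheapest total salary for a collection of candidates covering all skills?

C2, C3 cover every skill at salary 20 + 8 = 28.
Any cover uses at least 2 candidates; among all covering selections none totals below 28.
Greedy by coverage-per-salary would pick C4, C5 for 30 — worse than the optimum 28.

28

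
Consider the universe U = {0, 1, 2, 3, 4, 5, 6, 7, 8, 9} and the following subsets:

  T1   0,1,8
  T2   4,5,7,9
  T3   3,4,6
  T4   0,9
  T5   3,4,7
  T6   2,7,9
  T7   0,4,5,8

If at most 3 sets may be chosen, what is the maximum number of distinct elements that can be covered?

Choosing T1, T2, T3 covers {0, 1, 3, 4, 5, 6, 7, 8, 9} — 9 elements.
No choice of 3 sets does better; here 2 is left uncovered.

9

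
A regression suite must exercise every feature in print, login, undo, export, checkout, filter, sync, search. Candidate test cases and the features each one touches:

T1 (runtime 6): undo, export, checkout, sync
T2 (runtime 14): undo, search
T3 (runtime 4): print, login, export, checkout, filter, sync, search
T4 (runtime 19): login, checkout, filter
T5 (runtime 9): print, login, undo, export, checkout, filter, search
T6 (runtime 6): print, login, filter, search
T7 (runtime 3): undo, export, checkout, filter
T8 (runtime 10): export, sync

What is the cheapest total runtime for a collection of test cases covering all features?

7

T3, T7 cover every feature at runtime 4 + 3 = 7.
Any cover uses at least 2 test cases; among all covering selections none totals below 7.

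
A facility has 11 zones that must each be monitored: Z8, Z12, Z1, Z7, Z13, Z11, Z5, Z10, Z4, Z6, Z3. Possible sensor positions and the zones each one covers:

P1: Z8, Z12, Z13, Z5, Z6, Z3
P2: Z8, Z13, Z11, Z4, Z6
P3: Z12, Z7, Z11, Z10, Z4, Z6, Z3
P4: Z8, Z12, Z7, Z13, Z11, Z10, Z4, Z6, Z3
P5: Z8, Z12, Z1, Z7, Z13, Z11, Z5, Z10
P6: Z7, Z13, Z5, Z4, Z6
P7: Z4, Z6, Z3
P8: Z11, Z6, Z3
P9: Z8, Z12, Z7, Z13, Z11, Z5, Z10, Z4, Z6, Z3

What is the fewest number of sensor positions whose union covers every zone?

P3, P5 together cover {Z8, Z12, Z1, Z7, Z13, Z11, Z5, Z10, Z4, Z6, Z3} — every zone.
No single sensor position contains all 11 zones, so 2 is optimal.

2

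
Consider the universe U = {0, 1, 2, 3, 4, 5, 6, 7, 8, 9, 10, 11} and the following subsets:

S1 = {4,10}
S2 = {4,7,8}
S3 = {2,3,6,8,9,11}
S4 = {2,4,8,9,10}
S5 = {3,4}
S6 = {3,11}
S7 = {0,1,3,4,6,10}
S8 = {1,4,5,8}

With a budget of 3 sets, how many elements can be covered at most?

Choosing S2, S3, S7 covers {0, 1, 2, 3, 4, 6, 7, 8, 9, 10, 11} — 11 elements.
No choice of 3 sets does better; here 5 is left uncovered.

11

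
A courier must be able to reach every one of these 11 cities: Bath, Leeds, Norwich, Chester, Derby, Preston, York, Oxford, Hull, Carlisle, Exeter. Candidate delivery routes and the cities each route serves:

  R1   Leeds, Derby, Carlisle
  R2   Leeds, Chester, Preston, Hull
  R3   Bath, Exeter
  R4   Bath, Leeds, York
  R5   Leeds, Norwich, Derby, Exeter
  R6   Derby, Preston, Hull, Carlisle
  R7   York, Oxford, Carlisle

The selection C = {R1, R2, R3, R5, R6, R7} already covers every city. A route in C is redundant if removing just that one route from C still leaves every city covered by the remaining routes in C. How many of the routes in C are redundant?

2

Drop R1: the rest still cover every city — redundant.
Drop R2: Chester uncovered — not redundant.
Drop R3: Bath uncovered — not redundant.
Drop R5: Norwich uncovered — not redundant.
Drop R6: the rest still cover every city — redundant.
Drop R7: York, Oxford uncovered — not redundant.
2 redundant: R1, R6.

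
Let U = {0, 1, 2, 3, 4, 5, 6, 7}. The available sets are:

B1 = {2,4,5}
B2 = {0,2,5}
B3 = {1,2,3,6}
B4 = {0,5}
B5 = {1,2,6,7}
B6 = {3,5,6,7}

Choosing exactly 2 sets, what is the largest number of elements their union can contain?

Choosing B1, B3 covers {1, 2, 3, 4, 5, 6} — 6 elements.
No choice of 2 sets does better; here 0, 7 are left uncovered.

6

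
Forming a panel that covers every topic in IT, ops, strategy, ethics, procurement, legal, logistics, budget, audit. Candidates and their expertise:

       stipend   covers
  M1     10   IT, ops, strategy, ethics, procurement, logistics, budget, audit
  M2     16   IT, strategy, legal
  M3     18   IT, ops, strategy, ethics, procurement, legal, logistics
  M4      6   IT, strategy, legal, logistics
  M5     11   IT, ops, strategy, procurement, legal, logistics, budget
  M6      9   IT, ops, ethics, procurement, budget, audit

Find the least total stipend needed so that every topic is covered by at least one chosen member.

15

M4, M6 cover every topic at stipend 6 + 9 = 15.
Any cover uses at least 2 members; among all covering selections none totals below 15.
Greedy by coverage-per-stipend would pick M1, M4 for 16 — worse than the optimum 15.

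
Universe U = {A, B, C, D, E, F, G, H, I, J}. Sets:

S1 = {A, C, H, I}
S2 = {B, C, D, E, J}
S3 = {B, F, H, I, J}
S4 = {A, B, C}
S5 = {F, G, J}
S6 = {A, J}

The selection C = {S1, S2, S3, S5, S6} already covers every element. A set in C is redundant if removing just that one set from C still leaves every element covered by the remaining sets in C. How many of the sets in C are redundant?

Drop S1: the rest still cover every element — redundant.
Drop S2: D, E uncovered — not redundant.
Drop S3: the rest still cover every element — redundant.
Drop S5: G uncovered — not redundant.
Drop S6: the rest still cover every element — redundant.
3 redundant: S1, S3, S6.

3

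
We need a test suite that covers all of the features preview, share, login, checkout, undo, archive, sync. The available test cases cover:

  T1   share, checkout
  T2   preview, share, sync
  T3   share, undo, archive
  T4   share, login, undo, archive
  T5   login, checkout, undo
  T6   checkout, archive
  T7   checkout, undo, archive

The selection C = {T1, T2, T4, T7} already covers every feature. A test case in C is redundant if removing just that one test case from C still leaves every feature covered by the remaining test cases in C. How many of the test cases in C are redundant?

Drop T1: the rest still cover every feature — redundant.
Drop T2: preview, sync uncovered — not redundant.
Drop T4: login uncovered — not redundant.
Drop T7: the rest still cover every feature — redundant.
2 redundant: T1, T7.

2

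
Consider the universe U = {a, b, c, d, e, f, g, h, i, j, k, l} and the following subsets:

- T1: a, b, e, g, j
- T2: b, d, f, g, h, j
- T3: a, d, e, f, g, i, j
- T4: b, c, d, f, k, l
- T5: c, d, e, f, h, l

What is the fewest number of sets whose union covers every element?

T2, T3, T4 together cover {a, b, c, d, e, f, g, h, i, j, k, l} — every element.
No 2 of the 5 sets cover everything (all 10 pairs fall short), so 3 is minimum.

3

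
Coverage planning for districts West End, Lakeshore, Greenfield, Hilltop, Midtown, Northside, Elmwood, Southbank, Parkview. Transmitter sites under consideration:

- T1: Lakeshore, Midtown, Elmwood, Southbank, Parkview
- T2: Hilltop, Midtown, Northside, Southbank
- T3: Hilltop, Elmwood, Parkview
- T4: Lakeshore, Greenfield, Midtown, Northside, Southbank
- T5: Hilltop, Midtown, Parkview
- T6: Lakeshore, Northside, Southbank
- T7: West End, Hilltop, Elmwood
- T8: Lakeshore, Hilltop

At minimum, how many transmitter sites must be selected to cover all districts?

3

T1, T4, T7 together cover {West End, Lakeshore, Greenfield, Hilltop, Midtown, Northside, Elmwood, Southbank, Parkview} — every district.
No 2 of the 8 transmitter sites cover everything (all 28 pairs fall short), so 3 is minimum.
Greedy (largest uncovered first) would take T1, T2, T4, T7 — 4 transmitter sites — but 3 suffice.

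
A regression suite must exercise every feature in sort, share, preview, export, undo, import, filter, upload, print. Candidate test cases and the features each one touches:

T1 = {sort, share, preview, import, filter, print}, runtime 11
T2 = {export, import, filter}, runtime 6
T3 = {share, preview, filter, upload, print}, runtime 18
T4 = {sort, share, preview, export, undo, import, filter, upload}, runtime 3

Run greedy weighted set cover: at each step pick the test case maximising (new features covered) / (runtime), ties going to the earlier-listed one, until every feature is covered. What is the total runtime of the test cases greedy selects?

Pick 1: T4 adds 8 new (sort, share, preview, export, undo, import, filter, upload) at runtime 3 (ratio 8/3).
Pick 2: T1 adds 1 new (print) at runtime 11 (ratio 1/11).
Greedy total runtime: 3 + 11 = 14.

14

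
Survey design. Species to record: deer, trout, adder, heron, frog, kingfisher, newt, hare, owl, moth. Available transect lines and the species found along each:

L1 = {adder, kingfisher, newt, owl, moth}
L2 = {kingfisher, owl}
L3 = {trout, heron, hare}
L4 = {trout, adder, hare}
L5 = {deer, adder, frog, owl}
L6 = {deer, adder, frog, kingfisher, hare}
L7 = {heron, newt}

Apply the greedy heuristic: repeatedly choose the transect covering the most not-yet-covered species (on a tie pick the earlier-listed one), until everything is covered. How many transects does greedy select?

3

Pick 1: L1 covers 5 new species (adder, kingfisher, newt, owl, moth).
Pick 2: L3 covers 3 new species (trout, heron, hare).
Pick 3: L5 covers 2 new species (deer, frog).
Greedy uses 3 transects.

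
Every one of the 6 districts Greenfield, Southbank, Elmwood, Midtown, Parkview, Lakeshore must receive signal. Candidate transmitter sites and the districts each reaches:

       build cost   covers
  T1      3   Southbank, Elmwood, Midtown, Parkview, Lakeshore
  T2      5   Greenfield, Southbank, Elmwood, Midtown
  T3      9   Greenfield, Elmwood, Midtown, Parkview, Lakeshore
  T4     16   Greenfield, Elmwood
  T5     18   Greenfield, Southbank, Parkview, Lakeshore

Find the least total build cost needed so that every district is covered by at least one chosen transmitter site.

8

T1, T2 cover every district at build cost 3 + 5 = 8.
Any cover uses at least 2 transmitter sites; among all covering selections none totals below 8.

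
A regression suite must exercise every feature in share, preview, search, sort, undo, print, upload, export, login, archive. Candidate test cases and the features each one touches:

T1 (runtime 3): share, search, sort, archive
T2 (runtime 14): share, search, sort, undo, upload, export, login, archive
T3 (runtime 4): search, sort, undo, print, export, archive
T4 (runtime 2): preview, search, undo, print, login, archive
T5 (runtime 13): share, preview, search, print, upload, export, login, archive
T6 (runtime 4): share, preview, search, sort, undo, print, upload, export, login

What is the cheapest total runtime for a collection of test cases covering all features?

T4, T6 cover every feature at runtime 2 + 4 = 6.
Any cover uses at least 2 test cases; among all covering selections none totals below 6.

6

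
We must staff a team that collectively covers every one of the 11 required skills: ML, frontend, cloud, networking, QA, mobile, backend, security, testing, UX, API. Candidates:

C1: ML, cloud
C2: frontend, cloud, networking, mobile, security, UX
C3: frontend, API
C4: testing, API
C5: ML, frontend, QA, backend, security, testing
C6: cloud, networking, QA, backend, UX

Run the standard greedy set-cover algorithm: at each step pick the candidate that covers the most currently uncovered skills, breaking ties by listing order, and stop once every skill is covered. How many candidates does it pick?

Pick 1: C2 covers 6 new skills (frontend, cloud, networking, mobile, security, UX).
Pick 2: C5 covers 4 new skills (ML, QA, backend, testing).
Pick 3: C3 covers 1 new skills (API).
Greedy uses 3 candidates.

3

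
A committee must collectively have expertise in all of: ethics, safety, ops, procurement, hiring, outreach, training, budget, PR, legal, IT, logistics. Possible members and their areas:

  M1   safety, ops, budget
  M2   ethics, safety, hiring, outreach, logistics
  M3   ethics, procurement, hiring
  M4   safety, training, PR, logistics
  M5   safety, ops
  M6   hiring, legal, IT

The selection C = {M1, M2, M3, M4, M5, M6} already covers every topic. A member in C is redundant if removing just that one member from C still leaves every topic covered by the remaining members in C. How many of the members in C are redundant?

1

Drop M1: budget uncovered — not redundant.
Drop M2: outreach uncovered — not redundant.
Drop M3: procurement uncovered — not redundant.
Drop M4: training, PR uncovered — not redundant.
Drop M5: the rest still cover every topic — redundant.
Drop M6: legal, IT uncovered — not redundant.
1 redundant: M5.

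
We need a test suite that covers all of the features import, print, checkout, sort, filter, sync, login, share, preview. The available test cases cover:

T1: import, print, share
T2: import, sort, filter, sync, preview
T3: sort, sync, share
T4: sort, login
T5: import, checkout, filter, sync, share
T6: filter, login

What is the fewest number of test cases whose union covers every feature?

4

T1, T2, T4, T5 together cover {import, print, checkout, sort, filter, sync, login, share, preview} — every feature.
No 3 of the 6 test cases cover everything (all 20 triples fall short), so 4 is minimum.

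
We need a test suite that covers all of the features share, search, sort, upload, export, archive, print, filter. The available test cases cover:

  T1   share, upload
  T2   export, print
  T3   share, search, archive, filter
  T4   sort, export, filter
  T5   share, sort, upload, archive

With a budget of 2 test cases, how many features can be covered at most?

6

Choosing T2, T3 covers {share, search, export, archive, print, filter} — 6 features.
No choice of 2 test cases does better; here sort, upload are left uncovered.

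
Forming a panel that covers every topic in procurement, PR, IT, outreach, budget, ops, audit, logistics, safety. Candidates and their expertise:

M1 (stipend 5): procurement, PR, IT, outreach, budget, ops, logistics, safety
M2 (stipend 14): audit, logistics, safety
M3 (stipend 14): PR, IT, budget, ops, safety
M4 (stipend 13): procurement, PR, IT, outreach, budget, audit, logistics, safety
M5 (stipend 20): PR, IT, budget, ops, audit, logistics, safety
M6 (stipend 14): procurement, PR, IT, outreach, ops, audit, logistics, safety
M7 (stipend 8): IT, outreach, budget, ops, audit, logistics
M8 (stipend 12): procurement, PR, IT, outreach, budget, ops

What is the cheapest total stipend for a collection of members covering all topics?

M1, M7 cover every topic at stipend 5 + 8 = 13.
Any cover uses at least 2 members; among all covering selections none totals below 13.

13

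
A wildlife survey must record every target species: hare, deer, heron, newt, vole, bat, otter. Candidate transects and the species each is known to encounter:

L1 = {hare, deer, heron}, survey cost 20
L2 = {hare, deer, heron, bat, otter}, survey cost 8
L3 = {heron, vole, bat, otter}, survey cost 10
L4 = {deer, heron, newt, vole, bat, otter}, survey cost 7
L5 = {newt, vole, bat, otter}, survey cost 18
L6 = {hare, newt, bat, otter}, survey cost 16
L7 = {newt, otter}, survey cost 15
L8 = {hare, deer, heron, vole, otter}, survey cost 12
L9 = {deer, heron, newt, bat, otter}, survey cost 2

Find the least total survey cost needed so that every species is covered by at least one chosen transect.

14

L8, L9 cover every species at survey cost 12 + 2 = 14.
Any cover uses at least 2 transects; among all covering selections none totals below 14.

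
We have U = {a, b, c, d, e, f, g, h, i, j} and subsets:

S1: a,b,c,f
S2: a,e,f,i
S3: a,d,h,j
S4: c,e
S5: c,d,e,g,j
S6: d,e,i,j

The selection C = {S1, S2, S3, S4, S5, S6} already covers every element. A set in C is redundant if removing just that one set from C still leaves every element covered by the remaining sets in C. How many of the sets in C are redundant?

3

Drop S1: b uncovered — not redundant.
Drop S2: the rest still cover every element — redundant.
Drop S3: h uncovered — not redundant.
Drop S4: the rest still cover every element — redundant.
Drop S5: g uncovered — not redundant.
Drop S6: the rest still cover every element — redundant.
3 redundant: S2, S4, S6.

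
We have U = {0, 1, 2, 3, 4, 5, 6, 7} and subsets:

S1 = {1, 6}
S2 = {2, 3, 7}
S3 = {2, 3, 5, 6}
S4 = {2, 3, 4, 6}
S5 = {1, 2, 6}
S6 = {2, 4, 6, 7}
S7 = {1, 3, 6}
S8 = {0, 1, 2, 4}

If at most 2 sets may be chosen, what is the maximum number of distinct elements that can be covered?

Choosing S3, S8 covers {0, 1, 2, 3, 4, 5, 6} — 7 elements.
No choice of 2 sets does better; here 7 is left uncovered.

7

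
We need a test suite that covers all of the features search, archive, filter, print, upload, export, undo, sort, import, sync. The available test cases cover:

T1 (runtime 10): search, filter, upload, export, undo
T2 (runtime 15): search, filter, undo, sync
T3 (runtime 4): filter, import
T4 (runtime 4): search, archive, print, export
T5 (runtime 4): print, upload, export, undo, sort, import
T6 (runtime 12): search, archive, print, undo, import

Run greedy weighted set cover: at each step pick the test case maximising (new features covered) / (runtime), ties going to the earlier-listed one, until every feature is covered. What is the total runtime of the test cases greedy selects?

Pick 1: T5 adds 6 new (print, upload, export, undo, sort, import) at runtime 4 (ratio 6/4).
Pick 2: T4 adds 2 new (search, archive) at runtime 4 (ratio 2/4).
Pick 3: T3 adds 1 new (filter) at runtime 4 (ratio 1/4).
Pick 4: T2 adds 1 new (sync) at runtime 15 (ratio 1/15).
Greedy total runtime: 4 + 4 + 4 + 15 = 27. (The true optimum is 23, so greedy overshoots here.)

27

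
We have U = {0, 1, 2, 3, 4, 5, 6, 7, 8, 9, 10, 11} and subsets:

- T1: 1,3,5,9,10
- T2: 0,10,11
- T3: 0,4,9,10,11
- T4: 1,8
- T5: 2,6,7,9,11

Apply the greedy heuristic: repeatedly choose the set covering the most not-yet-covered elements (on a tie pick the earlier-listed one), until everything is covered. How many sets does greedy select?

4

Pick 1: T1 covers 5 new elements (1, 3, 5, 9, 10).
Pick 2: T5 covers 4 new elements (2, 6, 7, 11).
Pick 3: T3 covers 2 new elements (0, 4).
Pick 4: T4 covers 1 new elements (8).
Greedy uses 4 sets.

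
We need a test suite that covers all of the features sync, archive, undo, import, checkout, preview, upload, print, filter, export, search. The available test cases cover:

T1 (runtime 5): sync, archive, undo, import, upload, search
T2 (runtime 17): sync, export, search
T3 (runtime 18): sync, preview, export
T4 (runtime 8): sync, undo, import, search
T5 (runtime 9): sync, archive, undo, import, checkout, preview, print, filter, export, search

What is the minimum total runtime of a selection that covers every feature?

14

T1, T5 cover every feature at runtime 5 + 9 = 14.
Any cover uses at least 2 test cases; among all covering selections none totals below 14.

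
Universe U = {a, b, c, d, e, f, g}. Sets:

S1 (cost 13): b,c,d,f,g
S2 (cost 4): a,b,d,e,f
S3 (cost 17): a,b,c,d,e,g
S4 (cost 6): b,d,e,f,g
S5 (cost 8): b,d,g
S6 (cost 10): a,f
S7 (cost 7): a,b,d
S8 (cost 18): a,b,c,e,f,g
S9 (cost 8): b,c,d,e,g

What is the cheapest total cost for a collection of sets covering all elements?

S2, S9 cover every element at cost 4 + 8 = 12.
Any cover uses at least 2 sets; among all covering selections none totals below 12.

12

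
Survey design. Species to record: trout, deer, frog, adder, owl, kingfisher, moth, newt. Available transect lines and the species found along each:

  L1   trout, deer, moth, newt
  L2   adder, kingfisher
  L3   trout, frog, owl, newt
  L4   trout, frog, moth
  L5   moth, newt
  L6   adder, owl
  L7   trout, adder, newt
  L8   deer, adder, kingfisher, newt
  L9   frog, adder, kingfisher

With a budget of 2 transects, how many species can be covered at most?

7

Choosing L1, L9 covers {trout, deer, frog, adder, kingfisher, moth, newt} — 7 species.
No choice of 2 transects does better; here owl is left uncovered.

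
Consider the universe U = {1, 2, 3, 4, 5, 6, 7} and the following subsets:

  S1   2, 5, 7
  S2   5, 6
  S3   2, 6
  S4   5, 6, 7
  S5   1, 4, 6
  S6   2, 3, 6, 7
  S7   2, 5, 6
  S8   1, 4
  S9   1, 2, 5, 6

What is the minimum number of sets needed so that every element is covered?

3

S1, S5, S6 together cover {1, 2, 3, 4, 5, 6, 7} — every element.
No 2 of the 9 sets cover everything (all 36 pairs fall short), so 3 is minimum.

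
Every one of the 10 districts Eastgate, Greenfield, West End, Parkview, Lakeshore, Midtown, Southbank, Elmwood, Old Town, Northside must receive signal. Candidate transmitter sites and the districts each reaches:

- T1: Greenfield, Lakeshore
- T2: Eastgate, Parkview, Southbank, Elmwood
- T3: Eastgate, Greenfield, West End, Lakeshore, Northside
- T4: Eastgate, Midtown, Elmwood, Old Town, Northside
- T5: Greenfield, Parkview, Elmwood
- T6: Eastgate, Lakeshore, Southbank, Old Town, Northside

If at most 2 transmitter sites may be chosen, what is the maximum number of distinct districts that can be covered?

8

Choosing T2, T3 covers {Eastgate, Greenfield, West End, Parkview, Lakeshore, Southbank, Elmwood, Northside} — 8 districts.
No choice of 2 transmitter sites does better; here Midtown, Old Town are left uncovered.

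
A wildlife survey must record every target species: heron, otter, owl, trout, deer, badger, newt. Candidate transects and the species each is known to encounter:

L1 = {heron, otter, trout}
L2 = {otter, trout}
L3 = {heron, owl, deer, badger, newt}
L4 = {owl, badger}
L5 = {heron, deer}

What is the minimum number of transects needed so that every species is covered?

2

L1, L3 together cover {heron, otter, owl, trout, deer, badger, newt} — every species.
No single transect contains all 7 species, so 2 is optimal.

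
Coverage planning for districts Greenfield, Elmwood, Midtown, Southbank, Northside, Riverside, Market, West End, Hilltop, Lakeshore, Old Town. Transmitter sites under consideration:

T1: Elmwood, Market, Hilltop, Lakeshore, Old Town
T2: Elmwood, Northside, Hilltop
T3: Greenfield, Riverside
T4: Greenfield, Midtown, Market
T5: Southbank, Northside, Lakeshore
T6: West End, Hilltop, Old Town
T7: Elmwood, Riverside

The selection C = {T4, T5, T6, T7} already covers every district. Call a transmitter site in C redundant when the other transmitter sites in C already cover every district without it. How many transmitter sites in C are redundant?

0

Drop T4: Greenfield, Midtown, Market uncovered — not redundant.
Drop T5: Southbank, Northside, Lakeshore uncovered — not redundant.
Drop T6: West End, Hilltop, Old Town uncovered — not redundant.
Drop T7: Elmwood, Riverside uncovered — not redundant.
None of the transmitter sites in C is redundant.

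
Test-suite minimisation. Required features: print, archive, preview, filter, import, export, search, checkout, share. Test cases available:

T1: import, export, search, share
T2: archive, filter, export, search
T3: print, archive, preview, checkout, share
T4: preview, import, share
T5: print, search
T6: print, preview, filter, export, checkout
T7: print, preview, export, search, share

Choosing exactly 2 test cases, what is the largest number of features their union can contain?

Choosing T1, T3 covers {print, archive, preview, import, export, search, checkout, share} — 8 features.
No choice of 2 test cases does better; here filter is left uncovered.

8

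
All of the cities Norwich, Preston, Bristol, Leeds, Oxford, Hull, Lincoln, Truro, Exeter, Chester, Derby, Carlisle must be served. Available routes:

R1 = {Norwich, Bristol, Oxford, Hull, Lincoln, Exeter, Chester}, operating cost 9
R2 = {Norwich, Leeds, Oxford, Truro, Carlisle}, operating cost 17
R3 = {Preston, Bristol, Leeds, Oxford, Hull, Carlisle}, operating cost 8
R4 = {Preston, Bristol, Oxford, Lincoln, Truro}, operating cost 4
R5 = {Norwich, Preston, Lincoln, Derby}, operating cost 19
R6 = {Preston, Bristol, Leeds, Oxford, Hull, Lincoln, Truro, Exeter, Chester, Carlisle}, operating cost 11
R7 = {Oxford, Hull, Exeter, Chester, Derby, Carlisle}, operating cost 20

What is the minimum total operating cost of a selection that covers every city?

R5, R6 cover every city at operating cost 19 + 11 = 30.
Any cover uses at least 2 routes; among all covering selections none totals below 30.
Greedy by coverage-per-operating cost would pick R4, R6, R1, R5 for 43 — worse than the optimum 30.

30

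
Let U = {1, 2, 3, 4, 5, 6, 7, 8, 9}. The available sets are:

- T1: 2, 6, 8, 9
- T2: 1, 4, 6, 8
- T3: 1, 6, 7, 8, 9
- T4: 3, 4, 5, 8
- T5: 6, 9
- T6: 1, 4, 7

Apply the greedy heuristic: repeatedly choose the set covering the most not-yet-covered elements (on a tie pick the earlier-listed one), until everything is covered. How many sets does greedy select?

3

Pick 1: T3 covers 5 new elements (1, 6, 7, 8, 9).
Pick 2: T4 covers 3 new elements (3, 4, 5).
Pick 3: T1 covers 1 new elements (2).
Greedy uses 3 sets.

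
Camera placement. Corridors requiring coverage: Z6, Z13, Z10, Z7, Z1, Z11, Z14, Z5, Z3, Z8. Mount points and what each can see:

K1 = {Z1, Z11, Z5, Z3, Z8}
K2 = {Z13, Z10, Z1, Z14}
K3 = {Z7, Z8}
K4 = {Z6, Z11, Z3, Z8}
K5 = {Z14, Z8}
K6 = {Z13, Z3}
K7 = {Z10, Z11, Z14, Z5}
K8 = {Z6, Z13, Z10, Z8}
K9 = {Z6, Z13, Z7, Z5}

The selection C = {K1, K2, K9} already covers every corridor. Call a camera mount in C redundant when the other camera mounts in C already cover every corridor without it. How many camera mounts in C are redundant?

0

Drop K1: Z11, Z3, Z8 uncovered — not redundant.
Drop K2: Z10, Z14 uncovered — not redundant.
Drop K9: Z6, Z7 uncovered — not redundant.
None of the camera mounts in C is redundant.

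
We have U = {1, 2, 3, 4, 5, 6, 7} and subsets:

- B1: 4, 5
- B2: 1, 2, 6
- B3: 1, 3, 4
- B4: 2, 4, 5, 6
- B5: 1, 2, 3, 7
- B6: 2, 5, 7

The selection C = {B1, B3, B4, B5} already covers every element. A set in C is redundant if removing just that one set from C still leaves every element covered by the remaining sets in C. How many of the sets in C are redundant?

2

Drop B1: the rest still cover every element — redundant.
Drop B3: the rest still cover every element — redundant.
Drop B4: 6 uncovered — not redundant.
Drop B5: 7 uncovered — not redundant.
2 redundant: B1, B3.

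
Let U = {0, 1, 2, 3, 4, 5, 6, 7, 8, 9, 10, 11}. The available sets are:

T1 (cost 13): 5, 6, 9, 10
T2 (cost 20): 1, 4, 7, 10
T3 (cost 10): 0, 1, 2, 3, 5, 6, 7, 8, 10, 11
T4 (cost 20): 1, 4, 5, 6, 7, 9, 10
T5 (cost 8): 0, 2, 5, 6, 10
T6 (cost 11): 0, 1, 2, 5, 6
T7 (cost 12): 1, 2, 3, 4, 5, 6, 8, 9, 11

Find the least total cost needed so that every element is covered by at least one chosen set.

T3, T7 cover every element at cost 10 + 12 = 22.
Any cover uses at least 2 sets; among all covering selections none totals below 22.

22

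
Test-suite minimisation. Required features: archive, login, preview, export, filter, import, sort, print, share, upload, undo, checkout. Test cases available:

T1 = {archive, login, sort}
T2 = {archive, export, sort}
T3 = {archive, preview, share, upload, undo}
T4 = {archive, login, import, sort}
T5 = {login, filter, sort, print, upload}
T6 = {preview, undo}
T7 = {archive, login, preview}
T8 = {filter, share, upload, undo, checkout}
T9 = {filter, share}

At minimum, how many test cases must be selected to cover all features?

5

T2, T3, T4, T5, T8 together cover {archive, login, preview, export, filter, import, sort, print, share, upload, undo, checkout} — every feature.
No 4 of the 9 test cases cover everything (all 126 size-4 selections fall short), so 5 is minimum.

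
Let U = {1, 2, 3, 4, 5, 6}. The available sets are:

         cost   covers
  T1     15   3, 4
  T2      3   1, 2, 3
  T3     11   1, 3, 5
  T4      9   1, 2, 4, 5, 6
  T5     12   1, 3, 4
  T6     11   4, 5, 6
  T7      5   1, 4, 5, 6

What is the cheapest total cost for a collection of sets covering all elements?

8

T2, T7 cover every element at cost 3 + 5 = 8.
Any cover uses at least 2 sets; among all covering selections none totals below 8.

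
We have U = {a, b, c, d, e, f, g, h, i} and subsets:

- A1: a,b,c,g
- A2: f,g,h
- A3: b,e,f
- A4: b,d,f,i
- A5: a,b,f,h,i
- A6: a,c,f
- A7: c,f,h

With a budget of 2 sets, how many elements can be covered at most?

Choosing A1, A4 covers {a, b, c, d, f, g, i} — 7 elements.
No choice of 2 sets does better; here e, h are left uncovered.

7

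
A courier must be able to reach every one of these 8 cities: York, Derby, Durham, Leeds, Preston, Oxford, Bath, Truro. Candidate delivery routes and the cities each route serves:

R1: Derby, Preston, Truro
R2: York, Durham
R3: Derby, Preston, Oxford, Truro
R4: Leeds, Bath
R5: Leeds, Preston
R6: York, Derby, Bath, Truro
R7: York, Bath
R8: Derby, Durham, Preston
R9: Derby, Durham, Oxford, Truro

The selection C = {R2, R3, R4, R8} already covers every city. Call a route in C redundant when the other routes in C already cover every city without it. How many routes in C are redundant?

Drop R2: York uncovered — not redundant.
Drop R3: Oxford, Truro uncovered — not redundant.
Drop R4: Leeds, Bath uncovered — not redundant.
Drop R8: the rest still cover every city — redundant.
1 redundant: R8.

1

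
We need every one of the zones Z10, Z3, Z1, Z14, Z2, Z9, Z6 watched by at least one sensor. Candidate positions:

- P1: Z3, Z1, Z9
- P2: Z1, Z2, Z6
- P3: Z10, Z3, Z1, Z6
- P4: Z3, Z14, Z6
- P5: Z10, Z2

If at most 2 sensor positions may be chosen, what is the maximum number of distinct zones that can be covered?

5

Choosing P1, P2 covers {Z3, Z1, Z2, Z9, Z6} — 5 zones.
No choice of 2 sensor positions does better; here Z10, Z14 are left uncovered.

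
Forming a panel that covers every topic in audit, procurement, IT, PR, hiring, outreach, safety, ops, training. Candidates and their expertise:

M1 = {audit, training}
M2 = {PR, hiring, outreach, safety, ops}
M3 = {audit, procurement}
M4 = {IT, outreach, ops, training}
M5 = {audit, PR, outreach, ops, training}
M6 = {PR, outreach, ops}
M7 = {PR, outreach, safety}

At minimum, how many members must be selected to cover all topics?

M2, M3, M4 together cover {audit, procurement, IT, PR, hiring, outreach, safety, ops, training} — every topic.
No 2 of the 7 members cover everything (all 21 pairs fall short), so 3 is minimum.
Greedy (largest uncovered first) would take M2, M1, M3, M4 — 4 members — but 3 suffice.

3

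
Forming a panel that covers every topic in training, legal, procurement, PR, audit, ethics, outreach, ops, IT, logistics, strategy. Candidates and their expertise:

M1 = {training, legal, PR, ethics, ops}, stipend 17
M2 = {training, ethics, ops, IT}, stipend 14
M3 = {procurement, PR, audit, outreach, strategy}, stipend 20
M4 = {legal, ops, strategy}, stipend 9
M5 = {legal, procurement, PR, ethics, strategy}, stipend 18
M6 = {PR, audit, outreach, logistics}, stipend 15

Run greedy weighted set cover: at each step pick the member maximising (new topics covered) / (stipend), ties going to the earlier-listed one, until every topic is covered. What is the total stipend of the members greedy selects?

Pick 1: M4 adds 3 new (legal, ops, strategy) at stipend 9 (ratio 3/9).
Pick 2: M6 adds 4 new (PR, audit, outreach, logistics) at stipend 15 (ratio 4/15).
Pick 3: M2 adds 3 new (training, ethics, IT) at stipend 14 (ratio 3/14).
Pick 4: M5 adds 1 new (procurement) at stipend 18 (ratio 1/18).
Greedy total stipend: 9 + 15 + 14 + 18 = 56. (The true optimum is 47, so greedy overshoots here.)

56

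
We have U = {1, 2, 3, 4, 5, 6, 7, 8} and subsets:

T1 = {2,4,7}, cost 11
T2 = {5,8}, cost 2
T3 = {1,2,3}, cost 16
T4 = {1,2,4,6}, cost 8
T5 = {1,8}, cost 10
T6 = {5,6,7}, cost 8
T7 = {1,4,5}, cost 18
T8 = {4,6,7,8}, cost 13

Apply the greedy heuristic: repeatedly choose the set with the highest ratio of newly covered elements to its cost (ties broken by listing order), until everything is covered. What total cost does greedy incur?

Pick 1: T2 adds 2 new (5, 8) at cost 2 (ratio 2/2).
Pick 2: T4 adds 4 new (1, 2, 4, 6) at cost 8 (ratio 4/8).
Pick 3: T6 adds 1 new (7) at cost 8 (ratio 1/8).
Pick 4: T3 adds 1 new (3) at cost 16 (ratio 1/16).
Greedy total cost: 2 + 8 + 8 + 16 = 34. (The true optimum is 31, so greedy overshoots here.)

34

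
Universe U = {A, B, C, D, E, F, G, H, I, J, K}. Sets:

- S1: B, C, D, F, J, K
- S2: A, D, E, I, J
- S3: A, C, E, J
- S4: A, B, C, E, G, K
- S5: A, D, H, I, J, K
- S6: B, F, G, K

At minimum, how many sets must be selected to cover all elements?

3

S1, S4, S5 together cover {A, B, C, D, E, F, G, H, I, J, K} — every element.
No 2 of the 6 sets cover everything (all 15 pairs fall short), so 3 is minimum.
Greedy (largest uncovered first) would take S1, S2, S4, S5 — 4 sets — but 3 suffice.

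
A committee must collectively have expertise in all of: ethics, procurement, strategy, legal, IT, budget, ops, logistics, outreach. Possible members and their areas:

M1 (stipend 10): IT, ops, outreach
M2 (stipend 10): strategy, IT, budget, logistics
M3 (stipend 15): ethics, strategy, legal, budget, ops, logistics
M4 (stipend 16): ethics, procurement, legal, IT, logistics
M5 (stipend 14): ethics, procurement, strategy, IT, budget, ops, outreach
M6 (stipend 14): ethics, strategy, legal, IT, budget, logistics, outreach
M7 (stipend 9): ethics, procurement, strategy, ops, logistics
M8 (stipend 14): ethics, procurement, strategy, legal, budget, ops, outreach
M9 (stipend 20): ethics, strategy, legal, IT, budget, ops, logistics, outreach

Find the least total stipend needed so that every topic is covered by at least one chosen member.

23

M6, M7 cover every topic at stipend 14 + 9 = 23.
Any cover uses at least 2 members; among all covering selections none totals below 23.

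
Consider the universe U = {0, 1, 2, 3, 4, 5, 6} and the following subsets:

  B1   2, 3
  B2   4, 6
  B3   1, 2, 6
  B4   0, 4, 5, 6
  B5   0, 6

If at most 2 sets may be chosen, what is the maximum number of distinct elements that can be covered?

Choosing B1, B4 covers {0, 2, 3, 4, 5, 6} — 6 elements.
No choice of 2 sets does better; here 1 is left uncovered.

6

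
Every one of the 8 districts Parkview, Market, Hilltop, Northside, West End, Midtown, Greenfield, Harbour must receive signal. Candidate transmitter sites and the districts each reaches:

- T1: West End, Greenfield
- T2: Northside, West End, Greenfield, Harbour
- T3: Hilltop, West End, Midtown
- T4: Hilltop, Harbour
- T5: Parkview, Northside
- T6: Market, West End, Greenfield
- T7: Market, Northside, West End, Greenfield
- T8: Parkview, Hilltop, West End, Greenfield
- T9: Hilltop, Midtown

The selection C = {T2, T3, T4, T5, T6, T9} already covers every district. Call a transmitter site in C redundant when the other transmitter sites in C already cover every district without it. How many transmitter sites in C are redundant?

Drop T2: the rest still cover every district — redundant.
Drop T3: the rest still cover every district — redundant.
Drop T4: the rest still cover every district — redundant.
Drop T5: Parkview uncovered — not redundant.
Drop T6: Market uncovered — not redundant.
Drop T9: the rest still cover every district — redundant.
4 redundant: T2, T3, T4, T9.

4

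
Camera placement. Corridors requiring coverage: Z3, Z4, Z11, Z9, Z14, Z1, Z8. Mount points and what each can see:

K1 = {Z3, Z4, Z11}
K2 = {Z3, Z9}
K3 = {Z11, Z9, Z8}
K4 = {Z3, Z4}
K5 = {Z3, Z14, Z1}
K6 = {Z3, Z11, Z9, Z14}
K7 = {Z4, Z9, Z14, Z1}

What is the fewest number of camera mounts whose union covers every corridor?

K1, K3, K5 together cover {Z3, Z4, Z11, Z9, Z14, Z1, Z8} — every corridor.
No 2 of the 7 camera mounts cover everything (all 21 pairs fall short), so 3 is minimum.

3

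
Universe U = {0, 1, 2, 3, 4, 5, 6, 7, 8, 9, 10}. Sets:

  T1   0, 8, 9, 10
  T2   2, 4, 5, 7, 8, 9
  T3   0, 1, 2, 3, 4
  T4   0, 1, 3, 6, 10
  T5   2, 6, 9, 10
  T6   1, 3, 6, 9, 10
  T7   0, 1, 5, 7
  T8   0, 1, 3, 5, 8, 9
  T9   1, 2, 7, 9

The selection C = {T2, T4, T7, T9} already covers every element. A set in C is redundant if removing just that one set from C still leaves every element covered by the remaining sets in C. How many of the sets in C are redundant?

Drop T2: 4, 8 uncovered — not redundant.
Drop T4: 3, 6, 10 uncovered — not redundant.
Drop T7: the rest still cover every element — redundant.
Drop T9: the rest still cover every element — redundant.
2 redundant: T7, T9.

2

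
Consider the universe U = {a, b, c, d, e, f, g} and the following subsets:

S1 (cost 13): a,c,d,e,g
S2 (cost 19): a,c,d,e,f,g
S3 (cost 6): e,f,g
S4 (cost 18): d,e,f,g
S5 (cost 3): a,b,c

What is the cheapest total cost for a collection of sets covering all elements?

S4, S5 cover every element at cost 18 + 3 = 21.
Any cover uses at least 2 sets; among all covering selections none totals below 21.
Greedy by coverage-per-cost would pick S5, S3, S1 for 22 — worse than the optimum 21.

21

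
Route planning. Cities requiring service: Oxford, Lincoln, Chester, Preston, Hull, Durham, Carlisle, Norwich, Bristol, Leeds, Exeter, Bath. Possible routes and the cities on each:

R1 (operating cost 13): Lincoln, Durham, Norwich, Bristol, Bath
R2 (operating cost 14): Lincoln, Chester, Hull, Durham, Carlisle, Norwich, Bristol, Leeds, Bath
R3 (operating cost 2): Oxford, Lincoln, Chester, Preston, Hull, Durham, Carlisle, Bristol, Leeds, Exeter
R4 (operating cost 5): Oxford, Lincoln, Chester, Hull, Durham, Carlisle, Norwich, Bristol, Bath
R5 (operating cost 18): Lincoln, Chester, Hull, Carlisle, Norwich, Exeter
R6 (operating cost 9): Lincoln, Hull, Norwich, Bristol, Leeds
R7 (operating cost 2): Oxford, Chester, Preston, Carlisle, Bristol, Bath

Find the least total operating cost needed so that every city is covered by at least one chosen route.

7

R3, R4 cover every city at operating cost 2 + 5 = 7.
Any cover uses at least 2 routes; among all covering selections none totals below 7.
Greedy by coverage-per-operating cost would pick R3, R7, R4 for 9 — worse than the optimum 7.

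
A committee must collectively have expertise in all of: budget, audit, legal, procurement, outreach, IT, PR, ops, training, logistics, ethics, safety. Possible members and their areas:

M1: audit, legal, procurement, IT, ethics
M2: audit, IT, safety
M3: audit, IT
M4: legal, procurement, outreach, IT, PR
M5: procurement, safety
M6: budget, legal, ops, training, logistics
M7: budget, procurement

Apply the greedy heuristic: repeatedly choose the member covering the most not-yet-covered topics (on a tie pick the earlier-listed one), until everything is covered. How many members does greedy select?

4

Pick 1: M1 covers 5 new topics (audit, legal, procurement, IT, ethics).
Pick 2: M6 covers 4 new topics (budget, ops, training, logistics).
Pick 3: M4 covers 2 new topics (outreach, PR).
Pick 4: M2 covers 1 new topics (safety).
Greedy uses 4 members.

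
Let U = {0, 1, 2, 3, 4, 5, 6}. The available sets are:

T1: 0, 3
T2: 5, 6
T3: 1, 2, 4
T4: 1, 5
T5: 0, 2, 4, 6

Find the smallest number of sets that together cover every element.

T1, T2, T3 together cover {0, 1, 2, 3, 4, 5, 6} — every element.
No 2 of the 5 sets cover everything (all 10 pairs fall short), so 3 is minimum.

3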